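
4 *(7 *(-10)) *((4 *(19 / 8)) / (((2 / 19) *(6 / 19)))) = -240065 / 3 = -80021.67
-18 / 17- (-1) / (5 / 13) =131 / 85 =1.54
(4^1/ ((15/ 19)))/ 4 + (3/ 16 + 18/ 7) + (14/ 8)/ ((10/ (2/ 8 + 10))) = 19553/ 3360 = 5.82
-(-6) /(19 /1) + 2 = 44 /19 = 2.32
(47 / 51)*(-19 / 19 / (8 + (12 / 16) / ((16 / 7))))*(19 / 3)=-57152 / 81549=-0.70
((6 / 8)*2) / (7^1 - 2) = 3 / 10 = 0.30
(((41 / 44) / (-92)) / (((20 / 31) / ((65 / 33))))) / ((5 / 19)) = -313937 / 2671680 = -0.12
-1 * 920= -920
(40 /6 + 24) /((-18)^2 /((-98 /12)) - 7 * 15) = -4508 /21267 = -0.21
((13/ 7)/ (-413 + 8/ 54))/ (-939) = 117/ 24423077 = 0.00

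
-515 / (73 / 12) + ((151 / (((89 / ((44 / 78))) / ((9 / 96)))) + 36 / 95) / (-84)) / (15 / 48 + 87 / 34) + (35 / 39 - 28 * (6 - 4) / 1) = -24523255636629 / 175464349060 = -139.76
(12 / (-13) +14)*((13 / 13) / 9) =170 / 117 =1.45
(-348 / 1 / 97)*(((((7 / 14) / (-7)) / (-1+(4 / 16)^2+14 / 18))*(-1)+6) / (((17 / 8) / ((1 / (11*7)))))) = -2488896 / 20442653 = -0.12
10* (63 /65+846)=110106 /13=8469.69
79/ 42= 1.88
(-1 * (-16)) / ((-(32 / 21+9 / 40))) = -13440 / 1469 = -9.15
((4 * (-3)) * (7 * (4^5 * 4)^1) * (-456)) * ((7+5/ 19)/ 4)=284884992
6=6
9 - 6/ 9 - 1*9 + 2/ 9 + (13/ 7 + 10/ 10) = 152/ 63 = 2.41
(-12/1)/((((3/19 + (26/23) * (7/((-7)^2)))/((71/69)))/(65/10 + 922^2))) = -32109618366/977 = -32865525.45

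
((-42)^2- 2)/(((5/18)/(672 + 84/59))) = 1260140112/295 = 4271661.40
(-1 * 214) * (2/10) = -214/5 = -42.80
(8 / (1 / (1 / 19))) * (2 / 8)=2 / 19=0.11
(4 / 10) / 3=2 / 15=0.13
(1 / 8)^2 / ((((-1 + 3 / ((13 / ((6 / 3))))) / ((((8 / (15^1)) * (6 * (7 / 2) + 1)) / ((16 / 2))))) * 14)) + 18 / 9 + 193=9172657 / 47040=195.00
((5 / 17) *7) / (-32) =-0.06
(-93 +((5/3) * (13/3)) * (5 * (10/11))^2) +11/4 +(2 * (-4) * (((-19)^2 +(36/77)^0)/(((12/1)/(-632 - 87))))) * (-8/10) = -3022104893/21780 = -138755.96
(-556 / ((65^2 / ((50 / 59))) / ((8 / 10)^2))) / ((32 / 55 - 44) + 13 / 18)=3522816 / 2107320995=0.00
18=18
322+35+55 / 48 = 17191 / 48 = 358.15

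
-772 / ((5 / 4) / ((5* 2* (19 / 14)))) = -58672 / 7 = -8381.71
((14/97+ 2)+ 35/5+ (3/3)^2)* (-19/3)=-6232/97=-64.25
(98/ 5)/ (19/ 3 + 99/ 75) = 105/ 41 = 2.56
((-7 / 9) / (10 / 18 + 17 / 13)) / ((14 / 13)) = -169 / 436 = -0.39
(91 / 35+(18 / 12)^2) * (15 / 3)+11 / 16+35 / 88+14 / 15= 69349 / 2640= 26.27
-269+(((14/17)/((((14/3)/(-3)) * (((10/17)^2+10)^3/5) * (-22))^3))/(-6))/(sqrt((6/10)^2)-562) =-96318448800758092335056601650807801504989/358061147958208522438944183231180800000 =-269.00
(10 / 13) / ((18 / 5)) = 25 / 117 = 0.21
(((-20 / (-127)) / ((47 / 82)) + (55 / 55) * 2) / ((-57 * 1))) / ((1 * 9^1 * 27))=-4526 / 27558873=-0.00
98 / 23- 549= -12529 / 23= -544.74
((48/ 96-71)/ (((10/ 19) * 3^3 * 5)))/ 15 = -893/ 13500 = -0.07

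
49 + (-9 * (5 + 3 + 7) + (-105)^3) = -1157711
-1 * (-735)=735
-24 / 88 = -3 / 11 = -0.27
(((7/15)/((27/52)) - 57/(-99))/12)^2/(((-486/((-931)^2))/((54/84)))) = -5343180502303/308660932800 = -17.31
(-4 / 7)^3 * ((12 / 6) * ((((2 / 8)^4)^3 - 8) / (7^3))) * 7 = 19173961 / 314703872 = 0.06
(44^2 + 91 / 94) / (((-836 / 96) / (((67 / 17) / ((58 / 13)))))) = -951523950 / 4842739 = -196.48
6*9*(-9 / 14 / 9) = -27 / 7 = -3.86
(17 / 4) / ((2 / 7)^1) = 119 / 8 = 14.88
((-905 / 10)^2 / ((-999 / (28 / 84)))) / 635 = -32761 / 7612380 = -0.00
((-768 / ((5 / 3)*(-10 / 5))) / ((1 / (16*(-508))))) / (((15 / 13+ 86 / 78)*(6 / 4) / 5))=-30431232 / 11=-2766475.64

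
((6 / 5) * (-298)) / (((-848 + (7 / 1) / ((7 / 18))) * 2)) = 447 / 2075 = 0.22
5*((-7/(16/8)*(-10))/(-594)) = -175/594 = -0.29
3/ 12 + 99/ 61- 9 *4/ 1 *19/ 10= -81163/ 1220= -66.53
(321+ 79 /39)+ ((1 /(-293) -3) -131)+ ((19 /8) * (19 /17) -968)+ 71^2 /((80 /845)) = 163081950817 /3108144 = 52469.24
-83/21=-3.95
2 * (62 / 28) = 31 / 7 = 4.43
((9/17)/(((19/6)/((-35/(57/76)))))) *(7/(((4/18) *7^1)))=-11340/323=-35.11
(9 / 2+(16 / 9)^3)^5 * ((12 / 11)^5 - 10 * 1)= -475823773945135749260545127 / 530543563439605057584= -896860.89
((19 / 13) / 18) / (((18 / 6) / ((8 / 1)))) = 76 / 351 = 0.22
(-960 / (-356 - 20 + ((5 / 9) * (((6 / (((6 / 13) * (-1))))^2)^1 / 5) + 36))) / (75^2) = 192 / 361375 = 0.00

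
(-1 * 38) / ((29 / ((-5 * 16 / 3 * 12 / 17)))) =12160 / 493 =24.67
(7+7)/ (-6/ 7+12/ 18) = -147/ 2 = -73.50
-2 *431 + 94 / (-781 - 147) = -400015 / 464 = -862.10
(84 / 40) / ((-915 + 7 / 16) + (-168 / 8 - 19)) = -56 / 25455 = -0.00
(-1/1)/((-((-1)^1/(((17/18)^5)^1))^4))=4064231406647572522401601/12748236216396078174437376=0.32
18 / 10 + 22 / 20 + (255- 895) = -6371 / 10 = -637.10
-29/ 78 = -0.37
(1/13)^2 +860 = 145341/169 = 860.01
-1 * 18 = -18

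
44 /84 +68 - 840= -16201 /21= -771.48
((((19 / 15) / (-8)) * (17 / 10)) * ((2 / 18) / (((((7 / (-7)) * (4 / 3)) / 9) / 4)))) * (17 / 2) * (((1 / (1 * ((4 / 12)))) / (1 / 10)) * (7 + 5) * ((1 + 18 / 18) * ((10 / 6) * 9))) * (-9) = -1334313 / 2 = -667156.50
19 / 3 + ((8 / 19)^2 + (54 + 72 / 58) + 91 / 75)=49438804 / 785175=62.97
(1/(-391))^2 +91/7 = 1987454/152881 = 13.00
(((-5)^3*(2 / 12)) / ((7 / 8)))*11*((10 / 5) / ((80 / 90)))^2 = -37125 / 28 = -1325.89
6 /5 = 1.20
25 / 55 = 5 / 11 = 0.45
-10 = -10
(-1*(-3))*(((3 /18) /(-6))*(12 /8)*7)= -7 /8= -0.88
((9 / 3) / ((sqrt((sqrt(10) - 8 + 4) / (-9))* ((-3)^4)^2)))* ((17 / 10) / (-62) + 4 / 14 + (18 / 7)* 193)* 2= 1.49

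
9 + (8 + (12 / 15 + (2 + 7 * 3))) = 204 / 5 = 40.80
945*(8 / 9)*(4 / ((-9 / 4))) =-4480 / 3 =-1493.33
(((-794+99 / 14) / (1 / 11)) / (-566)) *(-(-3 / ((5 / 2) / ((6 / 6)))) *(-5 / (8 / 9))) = -103.23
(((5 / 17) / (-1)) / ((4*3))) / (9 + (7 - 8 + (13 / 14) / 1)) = -7 / 2550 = -0.00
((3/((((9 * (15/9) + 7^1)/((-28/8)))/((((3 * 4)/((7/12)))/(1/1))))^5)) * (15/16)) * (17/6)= -481839840/161051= -2991.85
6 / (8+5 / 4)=24 / 37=0.65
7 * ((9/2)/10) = 63/20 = 3.15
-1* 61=-61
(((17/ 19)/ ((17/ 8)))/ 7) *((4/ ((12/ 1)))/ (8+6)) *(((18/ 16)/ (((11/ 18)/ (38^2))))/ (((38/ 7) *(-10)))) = -0.07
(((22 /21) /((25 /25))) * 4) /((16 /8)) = 44 /21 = 2.10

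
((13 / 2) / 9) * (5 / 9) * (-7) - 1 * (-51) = 7807 / 162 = 48.19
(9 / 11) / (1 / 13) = 117 / 11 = 10.64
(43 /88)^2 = 1849 /7744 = 0.24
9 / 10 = 0.90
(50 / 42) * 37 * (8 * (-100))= -740000 / 21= -35238.10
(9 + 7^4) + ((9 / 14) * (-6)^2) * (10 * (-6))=7150 / 7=1021.43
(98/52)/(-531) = -49/13806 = -0.00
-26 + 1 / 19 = -493 / 19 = -25.95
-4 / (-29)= 4 / 29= 0.14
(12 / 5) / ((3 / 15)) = 12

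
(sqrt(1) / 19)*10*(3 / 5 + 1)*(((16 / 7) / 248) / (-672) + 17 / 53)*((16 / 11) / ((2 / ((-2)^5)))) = -6.29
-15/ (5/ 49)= -147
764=764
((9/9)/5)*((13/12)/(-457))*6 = -13/4570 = -0.00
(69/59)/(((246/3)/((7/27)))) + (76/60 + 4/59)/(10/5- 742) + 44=3544471387/80552700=44.00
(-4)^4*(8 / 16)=128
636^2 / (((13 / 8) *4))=808992 / 13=62230.15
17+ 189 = 206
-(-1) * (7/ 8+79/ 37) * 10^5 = 11137500/ 37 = 301013.51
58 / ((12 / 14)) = 203 / 3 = 67.67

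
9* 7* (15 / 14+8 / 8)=261 / 2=130.50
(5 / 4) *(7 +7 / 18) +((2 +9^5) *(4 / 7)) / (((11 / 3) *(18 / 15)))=7678.20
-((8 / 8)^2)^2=-1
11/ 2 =5.50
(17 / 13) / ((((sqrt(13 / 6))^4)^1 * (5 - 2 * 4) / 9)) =-0.84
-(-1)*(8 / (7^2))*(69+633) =5616 / 49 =114.61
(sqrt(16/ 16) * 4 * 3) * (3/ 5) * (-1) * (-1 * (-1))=-36/ 5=-7.20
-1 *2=-2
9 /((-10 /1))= -9 /10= -0.90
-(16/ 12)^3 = -64/ 27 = -2.37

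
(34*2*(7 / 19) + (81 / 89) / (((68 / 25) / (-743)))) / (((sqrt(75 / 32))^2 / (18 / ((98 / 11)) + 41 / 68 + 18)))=-3532902180082 / 1795968825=-1967.13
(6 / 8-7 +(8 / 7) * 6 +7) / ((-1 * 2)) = -213 / 56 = -3.80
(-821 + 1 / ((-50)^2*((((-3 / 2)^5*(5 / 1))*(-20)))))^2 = 9717150136212703129 / 14416259765625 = 674041.00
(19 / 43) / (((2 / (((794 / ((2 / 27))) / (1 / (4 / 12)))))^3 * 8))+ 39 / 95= 82333438905513 / 261440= 314922884.43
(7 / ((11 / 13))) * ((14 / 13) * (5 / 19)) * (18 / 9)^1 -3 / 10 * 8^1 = 2392 / 1045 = 2.29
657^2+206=431855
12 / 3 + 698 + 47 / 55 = 38657 / 55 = 702.85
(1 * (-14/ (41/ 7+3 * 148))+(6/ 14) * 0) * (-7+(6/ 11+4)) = 2646/ 34639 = 0.08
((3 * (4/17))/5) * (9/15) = 36/425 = 0.08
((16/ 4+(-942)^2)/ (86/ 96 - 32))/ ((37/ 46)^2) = -90128193024/ 2043917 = -44095.82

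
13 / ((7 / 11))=143 / 7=20.43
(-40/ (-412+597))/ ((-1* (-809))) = -8/ 29933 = -0.00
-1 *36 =-36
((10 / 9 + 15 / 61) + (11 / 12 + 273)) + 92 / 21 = 4298851 / 15372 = 279.65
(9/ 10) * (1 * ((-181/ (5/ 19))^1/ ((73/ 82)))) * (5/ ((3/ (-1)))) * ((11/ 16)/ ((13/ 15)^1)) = 13958901/ 15184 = 919.32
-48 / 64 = -3 / 4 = -0.75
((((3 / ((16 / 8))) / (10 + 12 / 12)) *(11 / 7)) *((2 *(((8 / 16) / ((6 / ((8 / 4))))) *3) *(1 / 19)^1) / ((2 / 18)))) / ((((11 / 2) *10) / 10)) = 27 / 1463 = 0.02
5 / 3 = 1.67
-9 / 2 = -4.50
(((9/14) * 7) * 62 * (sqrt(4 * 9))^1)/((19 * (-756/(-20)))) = 310/133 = 2.33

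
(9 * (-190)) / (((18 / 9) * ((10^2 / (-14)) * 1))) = 1197 / 10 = 119.70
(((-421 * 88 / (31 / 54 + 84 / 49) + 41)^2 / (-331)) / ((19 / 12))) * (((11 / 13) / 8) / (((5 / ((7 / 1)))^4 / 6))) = -46380778013305240659 / 38232894578125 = -1213111.86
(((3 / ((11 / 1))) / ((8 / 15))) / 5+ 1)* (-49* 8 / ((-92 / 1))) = 4753 / 1012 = 4.70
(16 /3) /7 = 16 /21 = 0.76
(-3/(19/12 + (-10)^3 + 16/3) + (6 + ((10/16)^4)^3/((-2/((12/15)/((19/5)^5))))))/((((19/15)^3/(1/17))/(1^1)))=20541317470594519840732125/118220969505307299867000832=0.17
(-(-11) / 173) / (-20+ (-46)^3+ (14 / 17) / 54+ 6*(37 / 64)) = -0.00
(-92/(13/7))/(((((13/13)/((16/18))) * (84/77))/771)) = -3641176/117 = -31121.16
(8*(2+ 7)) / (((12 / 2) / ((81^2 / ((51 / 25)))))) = 656100 / 17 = 38594.12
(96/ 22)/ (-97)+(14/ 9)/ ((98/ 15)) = 4327/ 22407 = 0.19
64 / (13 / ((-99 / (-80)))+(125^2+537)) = 3168 / 800539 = 0.00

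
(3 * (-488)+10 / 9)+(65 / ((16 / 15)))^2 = 5185129 / 2304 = 2250.49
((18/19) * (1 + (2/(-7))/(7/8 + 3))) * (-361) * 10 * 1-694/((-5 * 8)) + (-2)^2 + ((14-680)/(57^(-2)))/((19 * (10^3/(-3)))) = -76080908/27125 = -2804.83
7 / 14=1 / 2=0.50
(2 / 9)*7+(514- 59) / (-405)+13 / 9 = 1.88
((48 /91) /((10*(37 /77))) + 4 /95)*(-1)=-1388 /9139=-0.15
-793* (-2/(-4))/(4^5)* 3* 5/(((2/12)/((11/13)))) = -29.49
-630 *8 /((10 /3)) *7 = -10584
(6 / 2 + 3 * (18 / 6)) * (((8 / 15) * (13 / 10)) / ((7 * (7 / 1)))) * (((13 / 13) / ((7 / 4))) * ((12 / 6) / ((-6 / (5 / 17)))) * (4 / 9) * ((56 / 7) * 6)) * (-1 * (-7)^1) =-53248 / 37485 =-1.42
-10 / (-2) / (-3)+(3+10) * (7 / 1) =268 / 3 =89.33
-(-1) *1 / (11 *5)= 1 / 55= 0.02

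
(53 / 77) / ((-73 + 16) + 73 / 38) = -2014 / 161161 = -0.01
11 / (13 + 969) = 11 / 982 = 0.01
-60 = -60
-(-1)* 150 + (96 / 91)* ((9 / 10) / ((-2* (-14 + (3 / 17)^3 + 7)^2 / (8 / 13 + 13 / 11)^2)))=205968787012606713 / 1373412213963790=149.97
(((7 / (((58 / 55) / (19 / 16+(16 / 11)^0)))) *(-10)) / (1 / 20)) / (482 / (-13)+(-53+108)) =-4379375 / 27028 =-162.03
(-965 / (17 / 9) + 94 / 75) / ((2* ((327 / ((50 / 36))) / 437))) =-283952549 / 600372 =-472.96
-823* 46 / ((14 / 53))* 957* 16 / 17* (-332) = 5100039561408 / 119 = 42857475305.95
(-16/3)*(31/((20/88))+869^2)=-20141264/5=-4028252.80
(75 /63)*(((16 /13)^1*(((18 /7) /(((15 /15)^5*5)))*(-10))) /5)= -960 /637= -1.51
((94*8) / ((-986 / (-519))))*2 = 390288 / 493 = 791.66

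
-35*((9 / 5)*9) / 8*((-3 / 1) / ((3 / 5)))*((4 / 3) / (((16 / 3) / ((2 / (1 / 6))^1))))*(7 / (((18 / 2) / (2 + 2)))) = 6615 / 2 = 3307.50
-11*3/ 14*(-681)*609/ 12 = 651717/ 8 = 81464.62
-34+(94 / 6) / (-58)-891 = -160997 / 174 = -925.27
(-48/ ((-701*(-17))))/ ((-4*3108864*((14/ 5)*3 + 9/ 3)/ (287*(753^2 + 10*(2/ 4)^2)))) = 147938455/ 31996286976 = 0.00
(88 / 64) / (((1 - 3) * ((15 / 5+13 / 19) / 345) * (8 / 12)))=-43263 / 448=-96.57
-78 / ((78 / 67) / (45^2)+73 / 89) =-95.03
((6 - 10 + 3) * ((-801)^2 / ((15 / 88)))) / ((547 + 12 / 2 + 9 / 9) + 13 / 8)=-150562368 / 22225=-6774.46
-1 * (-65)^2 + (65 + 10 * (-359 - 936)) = -17110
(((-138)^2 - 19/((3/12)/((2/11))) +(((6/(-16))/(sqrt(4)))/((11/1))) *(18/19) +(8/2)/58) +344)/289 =939417889/14013032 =67.04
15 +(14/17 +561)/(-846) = 206179/14382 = 14.34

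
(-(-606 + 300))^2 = 93636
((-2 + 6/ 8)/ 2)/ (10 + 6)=-5/ 128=-0.04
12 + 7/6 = 79/6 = 13.17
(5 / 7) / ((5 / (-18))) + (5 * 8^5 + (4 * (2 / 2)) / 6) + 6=3440726 / 21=163844.10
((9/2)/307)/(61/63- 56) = -567/2128738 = -0.00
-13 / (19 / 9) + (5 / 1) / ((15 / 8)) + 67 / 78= -3901 / 1482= -2.63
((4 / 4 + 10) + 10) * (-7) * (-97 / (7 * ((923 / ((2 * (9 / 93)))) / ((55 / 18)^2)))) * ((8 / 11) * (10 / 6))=3734500 / 772551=4.83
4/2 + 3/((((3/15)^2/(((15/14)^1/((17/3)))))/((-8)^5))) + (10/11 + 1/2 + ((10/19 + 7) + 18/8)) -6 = -46226741167/99484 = -464665.08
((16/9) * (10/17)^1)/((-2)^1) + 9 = 1297/153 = 8.48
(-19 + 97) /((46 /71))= 2769 /23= 120.39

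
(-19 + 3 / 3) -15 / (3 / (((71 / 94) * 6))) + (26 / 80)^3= -122200741 / 3008000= -40.63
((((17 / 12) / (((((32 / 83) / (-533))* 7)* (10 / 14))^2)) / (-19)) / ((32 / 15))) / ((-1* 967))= 33270515057 / 12040929280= 2.76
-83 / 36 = -2.31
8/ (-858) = -4/ 429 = -0.01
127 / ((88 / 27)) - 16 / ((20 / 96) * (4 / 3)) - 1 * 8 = -11719 / 440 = -26.63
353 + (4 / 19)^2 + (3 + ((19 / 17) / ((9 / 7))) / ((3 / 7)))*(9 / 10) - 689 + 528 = 18095234 / 92055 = 196.57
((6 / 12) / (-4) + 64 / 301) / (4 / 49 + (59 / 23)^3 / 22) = 197677249 / 1915093924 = 0.10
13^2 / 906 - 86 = -77747 / 906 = -85.81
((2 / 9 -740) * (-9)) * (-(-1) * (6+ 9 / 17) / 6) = 123173 / 17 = 7245.47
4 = 4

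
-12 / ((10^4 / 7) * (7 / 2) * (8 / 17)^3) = -14739 / 640000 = -0.02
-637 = -637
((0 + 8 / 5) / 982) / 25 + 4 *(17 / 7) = 4173528 / 429625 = 9.71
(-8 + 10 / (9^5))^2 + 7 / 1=247552244731 / 3486784401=71.00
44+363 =407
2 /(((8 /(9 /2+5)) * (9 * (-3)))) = -19 /216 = -0.09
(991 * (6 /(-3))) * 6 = -11892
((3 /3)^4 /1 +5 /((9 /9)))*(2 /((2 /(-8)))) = -48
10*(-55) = -550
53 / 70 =0.76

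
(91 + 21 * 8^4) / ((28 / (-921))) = -11329221 / 4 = -2832305.25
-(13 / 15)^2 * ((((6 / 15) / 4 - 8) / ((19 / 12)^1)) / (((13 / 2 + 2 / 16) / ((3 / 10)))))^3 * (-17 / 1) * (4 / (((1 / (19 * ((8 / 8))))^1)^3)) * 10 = -469961051369472 / 11631015625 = -40405.85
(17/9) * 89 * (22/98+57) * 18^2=152728272/49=3116903.51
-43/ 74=-0.58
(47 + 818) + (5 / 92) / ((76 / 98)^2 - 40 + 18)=4088649235 / 4726776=865.00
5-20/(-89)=465/89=5.22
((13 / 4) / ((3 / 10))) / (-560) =-13 / 672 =-0.02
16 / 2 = 8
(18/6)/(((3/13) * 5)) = 13/5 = 2.60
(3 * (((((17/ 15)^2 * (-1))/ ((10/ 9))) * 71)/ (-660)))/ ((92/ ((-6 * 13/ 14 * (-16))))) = 0.36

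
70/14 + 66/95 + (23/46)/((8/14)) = 4993/760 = 6.57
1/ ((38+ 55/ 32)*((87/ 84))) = 896/ 36859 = 0.02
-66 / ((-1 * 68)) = 33 / 34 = 0.97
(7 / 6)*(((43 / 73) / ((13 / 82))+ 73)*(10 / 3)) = 2548105 / 8541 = 298.34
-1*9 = -9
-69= -69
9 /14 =0.64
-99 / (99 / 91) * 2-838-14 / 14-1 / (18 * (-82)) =-1506995 / 1476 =-1021.00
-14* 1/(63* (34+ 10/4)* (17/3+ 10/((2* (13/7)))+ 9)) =-52/148263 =-0.00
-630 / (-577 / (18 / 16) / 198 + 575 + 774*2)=-112266 / 377857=-0.30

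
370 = 370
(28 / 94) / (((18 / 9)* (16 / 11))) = 77 / 752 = 0.10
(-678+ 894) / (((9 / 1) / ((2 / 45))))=16 / 15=1.07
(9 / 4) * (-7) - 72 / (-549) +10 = -1371 / 244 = -5.62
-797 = -797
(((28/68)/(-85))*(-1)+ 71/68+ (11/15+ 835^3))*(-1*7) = -14133071516767/3468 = -4075280137.48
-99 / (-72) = 1.38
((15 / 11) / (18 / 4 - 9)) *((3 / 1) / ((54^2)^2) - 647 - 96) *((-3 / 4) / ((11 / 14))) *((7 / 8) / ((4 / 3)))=-515951266075 / 3658203648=-141.04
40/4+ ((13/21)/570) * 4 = 59876/5985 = 10.00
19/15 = 1.27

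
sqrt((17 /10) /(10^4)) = sqrt(170) /1000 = 0.01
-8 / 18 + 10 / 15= 2 / 9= 0.22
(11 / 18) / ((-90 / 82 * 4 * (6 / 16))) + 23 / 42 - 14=-235139 / 17010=-13.82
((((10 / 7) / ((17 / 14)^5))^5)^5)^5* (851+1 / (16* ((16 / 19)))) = 4195026725155086703397259259844300724992616960799302267663135445985591522968235665431187396942079607929749367822165249566828117291526236950505222384626704371679850034930674696874557999685156657074221340565014547692873651390370199472441665158004626543003900871044056127482289453749400535482820192207630229826030904076982727073667910321129380261878206853492428860941954787748969393554313713686315925848394664086685195059055683085751559899394098767054637924536961961471353841646192531731426389694720561214187552741787014297649956011762698983160114592961060704665584099372491447355875850264671039695386073514586931200000000000000000000000000000000000000000000000000000000000000000000000000000000000000000000000000000000000000000000000000000000 / 10729410499965278130467093305197127147759014570851837654576416097244130762667176146564404787882115098753078900600799487791625719306714705162815851294780768633494548136074517808731157213738243615049304433352634948258964593335233656650272266530310544989836293134130004754071031434474973340464197538015809605684223219981752245920563879409005405707514203685102718708096908732740242202632732419715167193221975655263609907970194967720889969175885460786126340176343265874719144724781673694675739516407403884110180908163210802428670623081725336927339843270401521151388409223979450351480143433727078140947942778439053800149517359778877489926846669088973692662165185480656571968574992767802900170094461695827841306835166816164619928445816037650902270545408318369310597283439927057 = 0.00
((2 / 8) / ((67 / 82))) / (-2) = -41 / 268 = -0.15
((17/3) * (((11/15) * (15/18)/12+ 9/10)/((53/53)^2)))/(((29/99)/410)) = 7874009/1044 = 7542.15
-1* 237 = -237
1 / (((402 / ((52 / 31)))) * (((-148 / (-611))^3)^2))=676379776318417093 / 32741460489172992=20.66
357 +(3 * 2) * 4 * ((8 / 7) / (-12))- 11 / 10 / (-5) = 124227 / 350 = 354.93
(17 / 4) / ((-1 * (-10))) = 17 / 40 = 0.42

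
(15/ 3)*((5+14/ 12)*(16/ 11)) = 1480/ 33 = 44.85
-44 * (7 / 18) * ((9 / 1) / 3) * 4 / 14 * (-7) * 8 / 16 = 154 / 3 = 51.33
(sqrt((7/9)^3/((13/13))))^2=343/729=0.47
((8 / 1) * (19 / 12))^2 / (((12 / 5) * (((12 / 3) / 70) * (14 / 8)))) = 18050 / 27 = 668.52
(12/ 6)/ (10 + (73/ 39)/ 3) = 234/ 1243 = 0.19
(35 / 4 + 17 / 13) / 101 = 523 / 5252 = 0.10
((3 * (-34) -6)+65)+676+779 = 1412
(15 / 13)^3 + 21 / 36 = 55879 / 26364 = 2.12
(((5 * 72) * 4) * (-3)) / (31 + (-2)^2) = -864 / 7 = -123.43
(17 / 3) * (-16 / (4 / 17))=-1156 / 3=-385.33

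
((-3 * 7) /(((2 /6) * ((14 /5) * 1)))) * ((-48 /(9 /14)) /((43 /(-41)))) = -1601.86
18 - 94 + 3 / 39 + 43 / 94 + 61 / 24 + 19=-790741 / 14664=-53.92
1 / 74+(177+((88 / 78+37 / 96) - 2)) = 8151317 / 46176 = 176.53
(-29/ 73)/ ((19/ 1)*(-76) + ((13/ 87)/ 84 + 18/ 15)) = 1059660/ 3848548831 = 0.00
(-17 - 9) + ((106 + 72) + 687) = 839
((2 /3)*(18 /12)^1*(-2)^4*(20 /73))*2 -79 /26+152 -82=143733 /1898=75.73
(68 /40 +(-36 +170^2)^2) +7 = 8331305047 /10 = 833130504.70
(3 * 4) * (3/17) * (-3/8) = -27/34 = -0.79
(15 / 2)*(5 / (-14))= -75 / 28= -2.68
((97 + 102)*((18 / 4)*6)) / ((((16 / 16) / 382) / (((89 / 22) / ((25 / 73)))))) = 6667500771 / 275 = 24245457.35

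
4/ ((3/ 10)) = 40/ 3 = 13.33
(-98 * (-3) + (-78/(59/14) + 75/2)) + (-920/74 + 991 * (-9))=-37628113/4366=-8618.44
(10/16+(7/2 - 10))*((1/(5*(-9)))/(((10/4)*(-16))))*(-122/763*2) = 2867/2746800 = 0.00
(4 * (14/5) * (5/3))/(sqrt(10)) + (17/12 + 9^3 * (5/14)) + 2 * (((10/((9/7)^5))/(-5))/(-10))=28 * sqrt(10)/15 + 2164988627/8266860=267.79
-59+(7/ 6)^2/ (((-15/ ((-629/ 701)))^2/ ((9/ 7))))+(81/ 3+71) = 17250944587/ 442260900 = 39.01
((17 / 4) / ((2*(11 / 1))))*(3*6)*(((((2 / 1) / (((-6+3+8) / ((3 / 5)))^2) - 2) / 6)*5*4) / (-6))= 476 / 125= 3.81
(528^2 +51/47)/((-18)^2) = 4367633/5076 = 860.45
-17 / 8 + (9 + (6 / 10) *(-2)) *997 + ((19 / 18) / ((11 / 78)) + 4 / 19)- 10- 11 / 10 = 38979689 / 5016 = 7771.07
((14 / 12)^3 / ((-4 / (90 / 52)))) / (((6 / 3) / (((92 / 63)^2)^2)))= -2798410 / 1791153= -1.56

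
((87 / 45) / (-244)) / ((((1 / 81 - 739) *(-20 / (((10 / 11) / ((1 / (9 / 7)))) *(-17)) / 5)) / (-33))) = -359397 / 204474928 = -0.00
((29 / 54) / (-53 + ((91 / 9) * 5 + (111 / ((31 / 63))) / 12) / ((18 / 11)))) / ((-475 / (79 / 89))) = 852252 / 9016200625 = 0.00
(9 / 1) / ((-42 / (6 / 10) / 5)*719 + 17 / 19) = -171 / 191237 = -0.00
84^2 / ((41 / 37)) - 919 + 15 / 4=894187 / 164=5452.36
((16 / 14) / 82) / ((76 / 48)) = 48 / 5453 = 0.01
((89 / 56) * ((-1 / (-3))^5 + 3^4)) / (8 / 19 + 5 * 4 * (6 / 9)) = 1188773 / 127008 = 9.36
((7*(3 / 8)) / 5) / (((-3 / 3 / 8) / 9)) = -189 / 5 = -37.80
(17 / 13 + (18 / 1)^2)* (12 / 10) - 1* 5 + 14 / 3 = 76057 / 195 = 390.04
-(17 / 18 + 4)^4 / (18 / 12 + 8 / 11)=-690164651 / 2571912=-268.35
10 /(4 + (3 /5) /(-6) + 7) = 100 /109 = 0.92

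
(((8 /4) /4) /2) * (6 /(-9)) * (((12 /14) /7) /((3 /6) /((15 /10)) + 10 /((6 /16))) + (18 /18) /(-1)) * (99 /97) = 0.17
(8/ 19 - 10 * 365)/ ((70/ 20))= -19812/ 19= -1042.74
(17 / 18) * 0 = 0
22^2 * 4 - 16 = 1920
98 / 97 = 1.01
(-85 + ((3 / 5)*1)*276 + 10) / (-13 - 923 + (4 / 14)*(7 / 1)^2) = -453 / 4610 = -0.10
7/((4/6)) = 10.50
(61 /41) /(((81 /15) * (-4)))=-305 /4428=-0.07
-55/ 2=-27.50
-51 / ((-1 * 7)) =51 / 7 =7.29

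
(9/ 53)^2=81/ 2809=0.03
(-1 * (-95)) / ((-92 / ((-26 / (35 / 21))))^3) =1127061 / 2433400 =0.46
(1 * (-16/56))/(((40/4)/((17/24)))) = -17/840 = -0.02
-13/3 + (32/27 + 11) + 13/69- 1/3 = 7.71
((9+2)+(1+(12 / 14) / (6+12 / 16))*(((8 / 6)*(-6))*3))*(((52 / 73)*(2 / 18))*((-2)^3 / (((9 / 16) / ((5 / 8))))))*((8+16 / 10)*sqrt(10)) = 4486144*sqrt(10) / 41391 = 342.74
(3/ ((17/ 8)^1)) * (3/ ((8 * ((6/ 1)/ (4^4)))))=384/ 17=22.59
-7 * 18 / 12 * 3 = -63 / 2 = -31.50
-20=-20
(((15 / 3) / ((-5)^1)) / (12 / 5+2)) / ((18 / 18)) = -5 / 22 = -0.23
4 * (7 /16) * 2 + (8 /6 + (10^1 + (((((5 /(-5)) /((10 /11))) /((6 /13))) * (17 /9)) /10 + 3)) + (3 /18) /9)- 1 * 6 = 6841 /600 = 11.40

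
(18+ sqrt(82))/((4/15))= 101.46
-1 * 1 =-1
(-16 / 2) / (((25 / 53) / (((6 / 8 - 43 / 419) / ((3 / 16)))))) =-368032 / 6285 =-58.56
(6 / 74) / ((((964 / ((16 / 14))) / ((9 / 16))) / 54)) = 729 / 249676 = 0.00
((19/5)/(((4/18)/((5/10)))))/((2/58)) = 4959/20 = 247.95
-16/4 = -4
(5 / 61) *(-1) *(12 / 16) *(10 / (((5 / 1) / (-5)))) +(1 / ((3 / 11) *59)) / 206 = 683998 / 1112091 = 0.62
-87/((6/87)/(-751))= 947386.50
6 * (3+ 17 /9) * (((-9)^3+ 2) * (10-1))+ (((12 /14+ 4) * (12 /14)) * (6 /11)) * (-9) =-191948.44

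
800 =800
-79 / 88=-0.90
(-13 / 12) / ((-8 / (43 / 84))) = 559 / 8064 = 0.07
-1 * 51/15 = -3.40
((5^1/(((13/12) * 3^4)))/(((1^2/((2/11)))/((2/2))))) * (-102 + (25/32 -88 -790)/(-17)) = -3515/6732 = -0.52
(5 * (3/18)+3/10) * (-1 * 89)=-1513/15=-100.87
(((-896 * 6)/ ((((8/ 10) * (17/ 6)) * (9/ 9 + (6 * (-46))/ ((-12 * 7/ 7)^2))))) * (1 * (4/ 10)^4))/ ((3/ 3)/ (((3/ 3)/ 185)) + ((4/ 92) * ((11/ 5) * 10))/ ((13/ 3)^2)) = 6018195456/ 16813473875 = 0.36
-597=-597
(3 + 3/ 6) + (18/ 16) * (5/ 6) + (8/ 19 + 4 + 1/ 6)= 8231/ 912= 9.03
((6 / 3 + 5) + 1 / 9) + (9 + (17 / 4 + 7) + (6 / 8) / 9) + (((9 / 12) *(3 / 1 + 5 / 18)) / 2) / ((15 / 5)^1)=1337 / 48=27.85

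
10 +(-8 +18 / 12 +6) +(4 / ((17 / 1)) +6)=535 / 34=15.74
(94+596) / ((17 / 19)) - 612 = 2706 / 17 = 159.18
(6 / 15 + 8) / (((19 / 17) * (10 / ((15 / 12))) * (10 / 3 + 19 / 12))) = 1071 / 5605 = 0.19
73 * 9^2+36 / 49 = 289773 / 49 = 5913.73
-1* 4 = -4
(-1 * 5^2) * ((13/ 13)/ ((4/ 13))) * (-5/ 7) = 1625/ 28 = 58.04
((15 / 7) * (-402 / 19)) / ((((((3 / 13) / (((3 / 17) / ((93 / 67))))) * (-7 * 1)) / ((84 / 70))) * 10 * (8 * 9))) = 0.01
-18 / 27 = -2 / 3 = -0.67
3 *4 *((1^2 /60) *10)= 2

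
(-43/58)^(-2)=3364/1849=1.82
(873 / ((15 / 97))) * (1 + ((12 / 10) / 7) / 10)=5024406 / 875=5742.18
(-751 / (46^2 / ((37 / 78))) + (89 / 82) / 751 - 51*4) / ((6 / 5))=-5187874051765 / 30491957808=-170.14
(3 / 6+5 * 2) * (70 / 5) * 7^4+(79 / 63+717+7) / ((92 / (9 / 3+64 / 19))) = 38873464039 / 110124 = 352997.20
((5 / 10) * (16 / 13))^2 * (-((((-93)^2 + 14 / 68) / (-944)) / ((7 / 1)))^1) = 45242 / 91273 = 0.50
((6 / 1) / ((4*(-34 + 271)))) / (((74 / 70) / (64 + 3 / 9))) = 6755 / 17538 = 0.39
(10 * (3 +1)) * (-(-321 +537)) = -8640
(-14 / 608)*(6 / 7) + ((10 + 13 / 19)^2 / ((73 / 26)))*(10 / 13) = 6589279 / 210824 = 31.25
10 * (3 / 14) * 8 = 17.14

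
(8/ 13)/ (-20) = -0.03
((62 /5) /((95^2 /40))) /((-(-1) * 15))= 496 /135375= 0.00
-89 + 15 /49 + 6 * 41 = 7708 /49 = 157.31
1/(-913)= -1/913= -0.00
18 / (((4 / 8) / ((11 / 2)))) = 198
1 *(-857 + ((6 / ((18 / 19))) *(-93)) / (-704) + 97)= -534451 / 704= -759.16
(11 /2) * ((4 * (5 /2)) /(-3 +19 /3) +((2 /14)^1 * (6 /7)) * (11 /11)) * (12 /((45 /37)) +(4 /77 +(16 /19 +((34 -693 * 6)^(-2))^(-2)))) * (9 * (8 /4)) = 89413927537273331.93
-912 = -912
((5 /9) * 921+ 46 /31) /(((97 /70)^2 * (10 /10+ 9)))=23384270 /875037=26.72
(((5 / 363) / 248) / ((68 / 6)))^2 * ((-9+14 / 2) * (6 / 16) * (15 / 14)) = -1125 / 58293477423104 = -0.00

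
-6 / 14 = -3 / 7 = -0.43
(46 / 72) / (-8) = -23 / 288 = -0.08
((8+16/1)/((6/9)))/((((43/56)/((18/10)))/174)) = 3157056/215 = 14683.98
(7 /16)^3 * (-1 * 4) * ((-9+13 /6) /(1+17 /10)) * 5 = 351575 /82944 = 4.24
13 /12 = 1.08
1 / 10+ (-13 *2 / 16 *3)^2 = 7637 / 320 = 23.87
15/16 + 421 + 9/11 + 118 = 95173/176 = 540.76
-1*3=-3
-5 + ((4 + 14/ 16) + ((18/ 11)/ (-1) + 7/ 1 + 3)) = 725/ 88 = 8.24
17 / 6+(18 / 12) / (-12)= 65 / 24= 2.71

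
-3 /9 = -1 /3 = -0.33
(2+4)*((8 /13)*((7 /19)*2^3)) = 2688 /247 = 10.88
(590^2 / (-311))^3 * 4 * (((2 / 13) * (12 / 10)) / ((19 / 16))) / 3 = -2159643322419200000 / 7429817057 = -290672476.30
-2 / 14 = -1 / 7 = -0.14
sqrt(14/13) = 1.04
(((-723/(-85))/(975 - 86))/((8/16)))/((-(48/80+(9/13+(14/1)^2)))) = -9399/96904556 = -0.00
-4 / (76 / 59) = -59 / 19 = -3.11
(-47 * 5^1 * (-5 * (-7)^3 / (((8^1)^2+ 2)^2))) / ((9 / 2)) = -403025 / 19602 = -20.56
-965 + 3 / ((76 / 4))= -18332 / 19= -964.84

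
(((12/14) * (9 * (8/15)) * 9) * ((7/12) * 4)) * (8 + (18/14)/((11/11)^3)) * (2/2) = 5616/7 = 802.29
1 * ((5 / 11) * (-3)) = -15 / 11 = -1.36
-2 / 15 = -0.13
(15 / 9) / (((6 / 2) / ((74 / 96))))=185 / 432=0.43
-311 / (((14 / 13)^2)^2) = -8882471 / 38416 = -231.22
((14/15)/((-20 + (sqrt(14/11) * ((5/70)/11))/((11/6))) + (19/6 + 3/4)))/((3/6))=-24368948912/209964591505 - 487872 * sqrt(154)/209964591505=-0.12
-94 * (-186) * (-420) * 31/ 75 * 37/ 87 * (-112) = 20963269376/ 145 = 144574271.56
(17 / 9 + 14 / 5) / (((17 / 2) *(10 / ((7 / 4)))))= 1477 / 15300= 0.10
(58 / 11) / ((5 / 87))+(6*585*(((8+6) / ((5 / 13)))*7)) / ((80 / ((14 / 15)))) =5789193 / 550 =10525.81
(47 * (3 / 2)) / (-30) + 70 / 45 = -143 / 180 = -0.79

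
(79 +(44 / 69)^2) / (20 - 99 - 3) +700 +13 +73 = 306477917 / 390402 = 785.03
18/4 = 9/2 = 4.50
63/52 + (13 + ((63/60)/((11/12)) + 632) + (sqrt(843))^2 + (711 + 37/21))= 132319321/60060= 2203.12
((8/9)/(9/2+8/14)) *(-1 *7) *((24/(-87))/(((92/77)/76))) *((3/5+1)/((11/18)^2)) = 240242688/2604635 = 92.24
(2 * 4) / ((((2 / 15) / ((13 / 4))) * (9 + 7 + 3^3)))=195 / 43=4.53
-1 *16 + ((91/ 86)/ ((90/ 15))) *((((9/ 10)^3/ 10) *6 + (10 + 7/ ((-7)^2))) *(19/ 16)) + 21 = 297866323/ 41280000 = 7.22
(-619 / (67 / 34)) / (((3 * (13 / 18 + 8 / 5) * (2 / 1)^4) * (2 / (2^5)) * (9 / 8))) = -1683680 / 42009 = -40.08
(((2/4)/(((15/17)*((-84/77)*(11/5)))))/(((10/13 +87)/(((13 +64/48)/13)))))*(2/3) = -731/369684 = -0.00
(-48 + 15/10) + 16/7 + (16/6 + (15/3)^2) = -695/42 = -16.55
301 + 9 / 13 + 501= 10435 / 13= 802.69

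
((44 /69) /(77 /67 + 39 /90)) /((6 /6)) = 0.40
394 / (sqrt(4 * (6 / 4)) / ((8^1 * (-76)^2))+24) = 3365042520064 / 204977209343 - 9102976 * sqrt(6) / 614931628029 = 16.42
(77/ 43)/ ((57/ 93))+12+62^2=3858.92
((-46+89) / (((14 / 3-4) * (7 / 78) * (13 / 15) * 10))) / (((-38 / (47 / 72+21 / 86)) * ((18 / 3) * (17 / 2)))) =-2777 / 72352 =-0.04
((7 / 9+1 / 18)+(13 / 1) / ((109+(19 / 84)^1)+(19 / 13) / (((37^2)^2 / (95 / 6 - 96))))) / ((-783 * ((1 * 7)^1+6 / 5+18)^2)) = -66389587525 / 37468525299699402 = -0.00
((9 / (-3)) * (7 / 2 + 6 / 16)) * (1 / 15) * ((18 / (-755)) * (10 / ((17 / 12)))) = 0.13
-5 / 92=-0.05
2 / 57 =0.04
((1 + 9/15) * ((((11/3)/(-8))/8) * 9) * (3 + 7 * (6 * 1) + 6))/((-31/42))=35343/620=57.00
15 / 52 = 0.29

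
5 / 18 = 0.28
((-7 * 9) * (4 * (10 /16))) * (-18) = 2835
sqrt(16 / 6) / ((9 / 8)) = 16 * sqrt(6) / 27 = 1.45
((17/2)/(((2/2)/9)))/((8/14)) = 1071/8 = 133.88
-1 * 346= -346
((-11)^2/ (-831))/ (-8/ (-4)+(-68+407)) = -11/ 25761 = -0.00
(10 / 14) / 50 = 1 / 70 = 0.01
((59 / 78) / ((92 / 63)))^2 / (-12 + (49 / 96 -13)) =-4605363 / 420363502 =-0.01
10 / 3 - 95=-275 / 3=-91.67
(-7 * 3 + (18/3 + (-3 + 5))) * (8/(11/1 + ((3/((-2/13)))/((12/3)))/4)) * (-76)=252928/313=808.08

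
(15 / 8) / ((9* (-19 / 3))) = -5 / 152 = -0.03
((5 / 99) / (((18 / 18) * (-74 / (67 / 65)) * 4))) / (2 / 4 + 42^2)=-67 / 672189804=-0.00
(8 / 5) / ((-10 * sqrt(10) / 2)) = -4 * sqrt(10) / 125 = -0.10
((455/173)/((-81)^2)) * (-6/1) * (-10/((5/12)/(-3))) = -0.17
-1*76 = -76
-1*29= -29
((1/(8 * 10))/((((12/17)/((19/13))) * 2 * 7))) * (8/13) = 323/283920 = 0.00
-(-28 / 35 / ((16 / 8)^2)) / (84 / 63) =3 / 20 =0.15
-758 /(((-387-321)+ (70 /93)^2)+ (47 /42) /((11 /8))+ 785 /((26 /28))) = -3281248971 /600689365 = -5.46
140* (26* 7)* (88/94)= 1121120/47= 23853.62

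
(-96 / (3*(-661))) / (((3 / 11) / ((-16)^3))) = -1441792 / 1983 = -727.08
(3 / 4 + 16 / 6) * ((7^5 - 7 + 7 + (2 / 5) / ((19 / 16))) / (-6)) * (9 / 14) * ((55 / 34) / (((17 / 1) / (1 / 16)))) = -720110347 / 19679744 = -36.59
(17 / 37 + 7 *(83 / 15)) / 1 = 21752 / 555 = 39.19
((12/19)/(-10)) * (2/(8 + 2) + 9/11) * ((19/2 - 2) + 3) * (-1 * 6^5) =27433728/5225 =5250.47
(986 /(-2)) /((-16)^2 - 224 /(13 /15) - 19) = 6409 /279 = 22.97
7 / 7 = 1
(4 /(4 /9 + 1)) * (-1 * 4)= -144 /13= -11.08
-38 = -38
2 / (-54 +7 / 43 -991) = -43 / 22464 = -0.00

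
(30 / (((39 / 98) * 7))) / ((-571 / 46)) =-6440 / 7423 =-0.87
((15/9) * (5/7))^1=25/21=1.19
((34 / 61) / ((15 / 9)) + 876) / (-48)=-44547 / 2440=-18.26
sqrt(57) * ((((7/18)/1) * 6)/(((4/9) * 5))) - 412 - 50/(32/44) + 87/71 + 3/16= -544527/1136 + 21 * sqrt(57)/20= -471.41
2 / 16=1 / 8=0.12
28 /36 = 7 /9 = 0.78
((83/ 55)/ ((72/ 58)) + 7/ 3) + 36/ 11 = 13507/ 1980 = 6.82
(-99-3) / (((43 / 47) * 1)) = -4794 / 43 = -111.49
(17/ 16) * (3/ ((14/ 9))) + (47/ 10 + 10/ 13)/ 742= 1586943/ 771680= 2.06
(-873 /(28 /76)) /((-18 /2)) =1843 /7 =263.29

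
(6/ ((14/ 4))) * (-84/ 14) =-72/ 7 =-10.29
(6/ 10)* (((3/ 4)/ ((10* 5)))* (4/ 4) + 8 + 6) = 8409/ 1000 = 8.41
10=10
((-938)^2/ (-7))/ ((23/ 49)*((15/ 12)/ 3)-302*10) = 73906896/ 1775645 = 41.62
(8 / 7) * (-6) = -48 / 7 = -6.86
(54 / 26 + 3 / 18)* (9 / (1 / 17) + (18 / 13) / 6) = 58100 / 169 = 343.79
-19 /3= -6.33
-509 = -509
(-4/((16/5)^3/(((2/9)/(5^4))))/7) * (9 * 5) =-1/3584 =-0.00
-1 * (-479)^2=-229441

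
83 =83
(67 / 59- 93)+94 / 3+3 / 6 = -21251 / 354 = -60.03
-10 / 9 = -1.11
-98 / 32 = -49 / 16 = -3.06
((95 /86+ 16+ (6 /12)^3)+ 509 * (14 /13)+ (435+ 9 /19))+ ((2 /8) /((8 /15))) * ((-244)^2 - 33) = 9819883777 /339872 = 28892.89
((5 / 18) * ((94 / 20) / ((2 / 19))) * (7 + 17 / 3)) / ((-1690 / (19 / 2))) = -322373 / 365040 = -0.88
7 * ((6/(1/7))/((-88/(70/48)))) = -1715/352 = -4.87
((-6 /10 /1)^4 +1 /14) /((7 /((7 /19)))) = 1759 /166250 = 0.01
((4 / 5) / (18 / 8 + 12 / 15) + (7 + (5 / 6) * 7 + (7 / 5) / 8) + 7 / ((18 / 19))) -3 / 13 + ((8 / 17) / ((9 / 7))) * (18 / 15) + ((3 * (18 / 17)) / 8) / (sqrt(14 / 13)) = 27 * sqrt(182) / 952 + 101275567 / 4853160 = 21.25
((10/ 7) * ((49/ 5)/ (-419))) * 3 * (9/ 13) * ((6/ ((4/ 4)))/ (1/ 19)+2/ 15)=-215712/ 27235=-7.92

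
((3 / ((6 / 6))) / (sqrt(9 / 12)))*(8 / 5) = 16*sqrt(3) / 5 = 5.54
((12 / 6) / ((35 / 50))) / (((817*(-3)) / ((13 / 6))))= -130 / 51471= -0.00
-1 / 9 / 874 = -1 / 7866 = -0.00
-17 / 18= -0.94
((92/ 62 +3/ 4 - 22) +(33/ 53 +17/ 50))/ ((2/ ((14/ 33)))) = -21625891/ 5421900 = -3.99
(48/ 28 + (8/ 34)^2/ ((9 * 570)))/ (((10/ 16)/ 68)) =284655232/ 1526175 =186.52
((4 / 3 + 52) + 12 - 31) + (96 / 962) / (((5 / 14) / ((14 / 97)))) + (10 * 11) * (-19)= -1438640371 / 699855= -2055.63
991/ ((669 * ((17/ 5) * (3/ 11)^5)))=288.75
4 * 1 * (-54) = -216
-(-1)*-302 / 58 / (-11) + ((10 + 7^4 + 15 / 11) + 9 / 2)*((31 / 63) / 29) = 1667327 / 40194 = 41.48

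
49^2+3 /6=4803 /2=2401.50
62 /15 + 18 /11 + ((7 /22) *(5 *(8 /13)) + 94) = 19646 /195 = 100.75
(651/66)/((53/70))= 7595/583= 13.03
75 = 75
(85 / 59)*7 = 595 / 59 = 10.08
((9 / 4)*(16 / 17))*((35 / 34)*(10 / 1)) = 6300 / 289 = 21.80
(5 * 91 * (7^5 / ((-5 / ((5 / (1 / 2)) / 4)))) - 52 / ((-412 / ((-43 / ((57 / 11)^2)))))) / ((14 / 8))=-5118215307946 / 2342529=-2184910.12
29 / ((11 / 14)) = 406 / 11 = 36.91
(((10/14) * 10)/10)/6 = 5/42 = 0.12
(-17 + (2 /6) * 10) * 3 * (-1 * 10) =410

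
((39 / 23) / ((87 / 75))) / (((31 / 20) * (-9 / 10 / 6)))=-130000 / 20677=-6.29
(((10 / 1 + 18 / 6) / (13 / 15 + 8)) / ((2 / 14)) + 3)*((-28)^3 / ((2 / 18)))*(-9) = 448084224 / 19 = 23583380.21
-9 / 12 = -3 / 4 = -0.75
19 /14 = 1.36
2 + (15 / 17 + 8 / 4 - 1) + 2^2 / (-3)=130 / 51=2.55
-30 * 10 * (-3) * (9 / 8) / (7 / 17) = 34425 / 14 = 2458.93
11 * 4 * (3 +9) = 528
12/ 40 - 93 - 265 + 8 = -3497/ 10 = -349.70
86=86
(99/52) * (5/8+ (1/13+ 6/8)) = 14949/5408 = 2.76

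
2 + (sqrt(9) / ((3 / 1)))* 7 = 9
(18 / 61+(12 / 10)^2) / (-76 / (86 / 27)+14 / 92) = -5233788 / 71514875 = -0.07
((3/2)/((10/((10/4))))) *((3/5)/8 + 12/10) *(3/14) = 459/4480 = 0.10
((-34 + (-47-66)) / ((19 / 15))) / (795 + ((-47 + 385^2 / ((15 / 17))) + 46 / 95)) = -4725 / 6869999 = -0.00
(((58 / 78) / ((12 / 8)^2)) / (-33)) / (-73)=116 / 845559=0.00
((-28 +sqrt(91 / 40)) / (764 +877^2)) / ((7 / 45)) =-60 / 256631 +3 *sqrt(910) / 7185668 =-0.00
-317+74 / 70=-11058 / 35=-315.94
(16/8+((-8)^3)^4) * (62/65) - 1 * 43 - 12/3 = 4260607554701/65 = 65547808533.86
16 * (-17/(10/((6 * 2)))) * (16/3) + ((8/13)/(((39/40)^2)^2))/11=-2879372836352/1654110315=-1740.74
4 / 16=1 / 4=0.25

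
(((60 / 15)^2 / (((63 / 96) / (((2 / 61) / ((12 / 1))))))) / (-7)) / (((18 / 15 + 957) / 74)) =-94720 / 128882691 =-0.00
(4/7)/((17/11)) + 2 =282/119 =2.37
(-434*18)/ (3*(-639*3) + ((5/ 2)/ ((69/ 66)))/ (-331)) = 29736378/ 21891209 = 1.36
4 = 4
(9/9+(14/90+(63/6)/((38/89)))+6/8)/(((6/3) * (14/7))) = 45311/6840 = 6.62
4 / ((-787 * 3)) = -4 / 2361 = -0.00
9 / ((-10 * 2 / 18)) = -81 / 10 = -8.10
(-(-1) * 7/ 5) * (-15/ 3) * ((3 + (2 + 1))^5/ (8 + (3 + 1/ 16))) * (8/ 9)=-258048/ 59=-4373.69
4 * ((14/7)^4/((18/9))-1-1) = 24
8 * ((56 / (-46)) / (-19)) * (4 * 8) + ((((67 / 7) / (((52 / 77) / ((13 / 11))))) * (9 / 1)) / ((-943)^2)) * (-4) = 277124927 / 16895731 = 16.40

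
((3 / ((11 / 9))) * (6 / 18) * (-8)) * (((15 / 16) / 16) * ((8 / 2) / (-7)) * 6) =405 / 308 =1.31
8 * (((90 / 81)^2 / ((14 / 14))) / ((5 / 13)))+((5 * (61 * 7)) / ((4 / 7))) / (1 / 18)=67278.18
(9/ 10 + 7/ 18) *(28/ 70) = 116/ 225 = 0.52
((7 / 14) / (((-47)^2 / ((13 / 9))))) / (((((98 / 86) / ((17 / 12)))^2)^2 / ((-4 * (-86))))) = 159617798181439 / 594138285002304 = 0.27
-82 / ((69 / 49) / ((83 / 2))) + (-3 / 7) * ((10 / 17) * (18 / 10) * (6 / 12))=-19844756 / 8211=-2416.85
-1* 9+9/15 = -42/5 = -8.40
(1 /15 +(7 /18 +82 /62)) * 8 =19844 /1395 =14.23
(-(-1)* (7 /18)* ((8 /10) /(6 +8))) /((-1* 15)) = -1 /675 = -0.00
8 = 8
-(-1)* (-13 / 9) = -13 / 9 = -1.44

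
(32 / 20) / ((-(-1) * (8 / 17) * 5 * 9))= 17 / 225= 0.08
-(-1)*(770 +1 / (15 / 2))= 11552 / 15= 770.13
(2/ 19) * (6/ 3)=4/ 19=0.21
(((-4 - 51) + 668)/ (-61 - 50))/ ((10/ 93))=-19003/ 370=-51.36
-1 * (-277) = 277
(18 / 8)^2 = 81 / 16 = 5.06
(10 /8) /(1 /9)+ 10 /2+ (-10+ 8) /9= 577 /36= 16.03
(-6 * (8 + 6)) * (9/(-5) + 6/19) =11844/95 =124.67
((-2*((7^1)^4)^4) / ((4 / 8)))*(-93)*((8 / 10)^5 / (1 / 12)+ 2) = 229178808886525961736 / 3125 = 73337218843688307.76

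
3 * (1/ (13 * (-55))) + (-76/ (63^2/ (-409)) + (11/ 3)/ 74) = 1654178717/ 209999790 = 7.88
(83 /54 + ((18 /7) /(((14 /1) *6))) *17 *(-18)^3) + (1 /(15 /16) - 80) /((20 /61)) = -216590317 /66150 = -3274.23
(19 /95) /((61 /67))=67 /305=0.22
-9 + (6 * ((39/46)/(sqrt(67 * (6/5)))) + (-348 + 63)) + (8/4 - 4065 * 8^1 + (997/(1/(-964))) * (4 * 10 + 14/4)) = -41841010 + 39 * sqrt(2010)/3082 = -41841009.43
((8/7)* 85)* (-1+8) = 680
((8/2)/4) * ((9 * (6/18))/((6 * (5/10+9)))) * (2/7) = 2/133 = 0.02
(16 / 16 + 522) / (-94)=-523 / 94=-5.56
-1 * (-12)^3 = 1728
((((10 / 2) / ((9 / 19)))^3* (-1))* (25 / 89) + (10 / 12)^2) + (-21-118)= -468.67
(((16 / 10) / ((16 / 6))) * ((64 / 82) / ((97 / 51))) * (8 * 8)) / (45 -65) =-78336 / 99425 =-0.79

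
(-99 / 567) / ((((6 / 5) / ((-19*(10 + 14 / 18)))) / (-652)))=-33044990 / 1701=-19426.80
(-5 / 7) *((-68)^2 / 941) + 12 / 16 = -2.76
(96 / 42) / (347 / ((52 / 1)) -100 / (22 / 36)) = -9152 / 628481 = -0.01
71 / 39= 1.82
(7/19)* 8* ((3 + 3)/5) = 3.54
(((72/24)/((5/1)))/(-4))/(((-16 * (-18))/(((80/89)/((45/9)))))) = -1/10680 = -0.00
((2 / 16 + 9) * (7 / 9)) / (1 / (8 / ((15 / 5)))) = 511 / 27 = 18.93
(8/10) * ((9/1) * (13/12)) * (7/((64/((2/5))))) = 273/800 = 0.34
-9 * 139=-1251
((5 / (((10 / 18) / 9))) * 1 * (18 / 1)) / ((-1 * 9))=-162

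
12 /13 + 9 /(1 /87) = 10191 /13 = 783.92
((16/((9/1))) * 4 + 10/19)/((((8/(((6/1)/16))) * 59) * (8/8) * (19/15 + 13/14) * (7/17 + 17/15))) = 0.00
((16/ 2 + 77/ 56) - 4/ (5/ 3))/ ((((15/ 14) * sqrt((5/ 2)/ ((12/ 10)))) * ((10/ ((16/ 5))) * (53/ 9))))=23436 * sqrt(3)/ 165625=0.25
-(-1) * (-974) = -974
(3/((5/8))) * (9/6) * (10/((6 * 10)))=6/5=1.20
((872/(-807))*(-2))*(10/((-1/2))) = -34880/807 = -43.22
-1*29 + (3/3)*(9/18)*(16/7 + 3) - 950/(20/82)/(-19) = 2501/14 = 178.64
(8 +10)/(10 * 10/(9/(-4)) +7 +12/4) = -81/155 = -0.52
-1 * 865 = -865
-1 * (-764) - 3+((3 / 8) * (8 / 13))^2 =128618 / 169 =761.05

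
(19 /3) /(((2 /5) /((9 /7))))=285 /14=20.36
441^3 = 85766121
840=840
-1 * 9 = -9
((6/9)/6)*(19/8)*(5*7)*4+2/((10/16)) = 3613/90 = 40.14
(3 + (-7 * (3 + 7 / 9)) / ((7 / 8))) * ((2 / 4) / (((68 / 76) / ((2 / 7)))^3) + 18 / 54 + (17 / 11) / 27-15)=36518782045 / 91927143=397.26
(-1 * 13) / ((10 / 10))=-13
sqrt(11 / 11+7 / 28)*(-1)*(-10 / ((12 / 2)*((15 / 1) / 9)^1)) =sqrt(5) / 2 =1.12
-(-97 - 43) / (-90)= -14 / 9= -1.56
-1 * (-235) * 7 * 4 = 6580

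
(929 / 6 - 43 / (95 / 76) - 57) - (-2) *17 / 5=2107 / 30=70.23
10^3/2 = 500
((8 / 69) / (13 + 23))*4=8 / 621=0.01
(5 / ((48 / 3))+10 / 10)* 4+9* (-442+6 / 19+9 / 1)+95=-288337 / 76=-3793.91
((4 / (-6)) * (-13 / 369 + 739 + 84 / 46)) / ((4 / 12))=-12574184 / 8487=-1481.58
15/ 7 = 2.14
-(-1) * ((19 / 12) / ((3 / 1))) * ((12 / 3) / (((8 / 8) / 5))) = 10.56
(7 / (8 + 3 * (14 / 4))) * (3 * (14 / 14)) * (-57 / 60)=-399 / 370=-1.08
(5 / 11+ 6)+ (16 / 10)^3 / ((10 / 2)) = 50007 / 6875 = 7.27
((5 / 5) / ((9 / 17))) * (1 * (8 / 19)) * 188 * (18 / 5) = 51136 / 95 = 538.27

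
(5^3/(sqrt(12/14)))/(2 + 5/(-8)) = 98.19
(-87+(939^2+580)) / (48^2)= 441107 / 1152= 382.91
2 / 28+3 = 43 / 14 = 3.07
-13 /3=-4.33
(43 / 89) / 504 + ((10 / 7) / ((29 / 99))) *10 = 9062921 / 185832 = 48.77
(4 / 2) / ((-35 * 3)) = -2 / 105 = -0.02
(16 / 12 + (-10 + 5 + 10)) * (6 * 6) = 228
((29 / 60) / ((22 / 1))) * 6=29 / 220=0.13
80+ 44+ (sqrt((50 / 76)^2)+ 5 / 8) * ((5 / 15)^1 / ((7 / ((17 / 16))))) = 2112081 / 17024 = 124.06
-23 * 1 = -23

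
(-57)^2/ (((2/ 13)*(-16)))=-1319.91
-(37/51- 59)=2972/51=58.27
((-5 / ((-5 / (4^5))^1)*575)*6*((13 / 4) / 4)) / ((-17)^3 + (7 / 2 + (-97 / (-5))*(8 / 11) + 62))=-315744000 / 531673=-593.87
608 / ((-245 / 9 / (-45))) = 49248 / 49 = 1005.06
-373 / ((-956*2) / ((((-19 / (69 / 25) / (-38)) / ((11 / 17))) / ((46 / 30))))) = 792625 / 22251856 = 0.04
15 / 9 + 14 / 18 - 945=-8483 / 9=-942.56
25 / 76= 0.33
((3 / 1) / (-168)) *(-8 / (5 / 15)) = 3 / 7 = 0.43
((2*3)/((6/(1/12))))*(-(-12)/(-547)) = -1/547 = -0.00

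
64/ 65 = 0.98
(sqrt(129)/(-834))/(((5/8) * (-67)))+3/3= 1.00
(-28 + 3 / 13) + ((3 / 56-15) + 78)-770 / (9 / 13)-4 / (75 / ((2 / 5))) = -882029597 / 819000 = -1076.96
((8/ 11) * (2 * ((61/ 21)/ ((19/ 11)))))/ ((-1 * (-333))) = 976/ 132867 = 0.01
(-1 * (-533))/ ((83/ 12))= 77.06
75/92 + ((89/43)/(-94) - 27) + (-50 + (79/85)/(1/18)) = -939993751/15804220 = -59.48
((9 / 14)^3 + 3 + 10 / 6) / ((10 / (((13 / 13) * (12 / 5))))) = 40603 / 34300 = 1.18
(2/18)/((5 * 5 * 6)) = 1/1350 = 0.00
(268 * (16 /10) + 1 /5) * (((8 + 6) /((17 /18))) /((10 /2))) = 108108 /85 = 1271.86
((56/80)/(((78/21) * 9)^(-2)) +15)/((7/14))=55806/35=1594.46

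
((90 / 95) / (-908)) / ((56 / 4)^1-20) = 3 / 17252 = 0.00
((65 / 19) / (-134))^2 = 4225 / 6482116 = 0.00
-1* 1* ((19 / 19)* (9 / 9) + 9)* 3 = -30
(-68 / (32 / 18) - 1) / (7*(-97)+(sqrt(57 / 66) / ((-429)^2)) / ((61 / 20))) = 8812803285*sqrt(418) / 1278353804098718241302+147792008279454171633 / 2556707608197436482604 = 0.06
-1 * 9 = -9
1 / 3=0.33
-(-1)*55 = 55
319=319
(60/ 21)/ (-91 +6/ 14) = -10/ 317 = -0.03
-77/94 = -0.82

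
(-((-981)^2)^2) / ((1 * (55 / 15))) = -2778416082963 / 11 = -252583280269.36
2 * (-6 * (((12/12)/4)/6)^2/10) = -1/480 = -0.00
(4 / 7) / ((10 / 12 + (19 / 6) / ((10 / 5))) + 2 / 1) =48 / 371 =0.13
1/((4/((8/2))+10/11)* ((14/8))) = 44/147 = 0.30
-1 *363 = -363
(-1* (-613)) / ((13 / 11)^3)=815903 / 2197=371.37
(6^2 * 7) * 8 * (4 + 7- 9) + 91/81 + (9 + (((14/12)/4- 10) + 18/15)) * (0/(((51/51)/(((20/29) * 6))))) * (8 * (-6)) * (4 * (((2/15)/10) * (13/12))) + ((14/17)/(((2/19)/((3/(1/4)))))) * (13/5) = 29448643/6885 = 4277.22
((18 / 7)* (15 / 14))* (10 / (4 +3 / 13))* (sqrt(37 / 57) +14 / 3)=1170* sqrt(2109) / 10241 +2340 / 77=35.64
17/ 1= 17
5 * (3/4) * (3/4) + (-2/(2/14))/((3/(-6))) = 493/16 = 30.81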